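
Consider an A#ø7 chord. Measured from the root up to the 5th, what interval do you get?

diminished fifth

Spelling the chord: A# C# E G#.
So we need the interval from A# up to E.
5 letter names make it a fifth; at 6 semitones (a half step narrower than perfect) the quality is diminished.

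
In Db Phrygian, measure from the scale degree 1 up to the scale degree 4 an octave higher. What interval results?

Db phrygian: Db Ebb Fb Gb Ab Bbb Cb.
Scale degree 1 = Db; scale degree 4 (up an octave) = Gb.
Counting 11 letters and 17 half steps from Db gives a perfect eleventh.

perfect 11th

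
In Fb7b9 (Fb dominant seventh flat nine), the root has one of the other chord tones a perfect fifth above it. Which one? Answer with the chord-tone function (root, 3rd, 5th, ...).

5th

Fb7b9 (Fb dominant seventh flat nine): Fb Ab Cb Ebb Gbb.
The root is Fb. A perfect fifth above Fb is Cb.
Cb is the chord's 5th.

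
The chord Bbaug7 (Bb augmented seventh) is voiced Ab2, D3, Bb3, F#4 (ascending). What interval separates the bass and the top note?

The outer voices are Ab2 and F#4.
From Ab to F#: 22 semitones over a thirteenth = augmented.

A13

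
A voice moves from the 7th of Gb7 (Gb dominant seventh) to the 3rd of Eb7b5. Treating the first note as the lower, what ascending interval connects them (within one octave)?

The 7th of Gb7 (Gb dominant seventh) is Fb; the 3rd of Eb7b5 is G.
2 letter names make it a second; at 3 semitones (a half step wider than major) the quality is augmented.

A2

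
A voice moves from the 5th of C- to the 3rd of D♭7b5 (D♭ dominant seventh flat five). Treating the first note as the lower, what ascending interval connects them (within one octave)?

The 5th of C- is G; the 3rd of D♭7b5 (D♭ dominant seventh flat five) is F.
From G to F: 10 semitones over a seventh = minor.

minor 7th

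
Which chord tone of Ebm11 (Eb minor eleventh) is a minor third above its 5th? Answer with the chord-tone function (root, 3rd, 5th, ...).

7th

The chord tones of Ebm11 are Eb–Gb–Bb–Db–F–Ab.
The 5th is Bb. A minor third above Bb is Db.
Db is the chord's 7th.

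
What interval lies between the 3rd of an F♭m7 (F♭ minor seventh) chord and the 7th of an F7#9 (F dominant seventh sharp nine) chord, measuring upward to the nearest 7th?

The 3rd of F♭m7 (F♭ minor seventh) is A𝄫; the 7th of F7#9 (F dominant seventh sharp nine) is E♭.
A𝄫 up to E♭ is 8 semitones, a half step wider than a perfect fifth, so the interval is augmented.

A5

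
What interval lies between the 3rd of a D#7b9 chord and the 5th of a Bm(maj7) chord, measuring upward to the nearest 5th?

D#7b9 has F## as its 3rd, and Bm(maj7) has F# as its 5th.
From F## to F#: 11 semitones over an octave = diminished.

diminished 8th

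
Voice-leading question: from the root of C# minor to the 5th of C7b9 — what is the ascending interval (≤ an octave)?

diminished fifth

The root of C# minor is C#; the 5th of C7b9 is G.
5 letter names make it a fifth; at 6 semitones (a half step narrower than perfect) the quality is diminished.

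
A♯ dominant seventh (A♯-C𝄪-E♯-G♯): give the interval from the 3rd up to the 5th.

minor third

So we need the interval from C𝄪 up to E♯.
From C𝄪 to E♯: 3 semitones over a third = minor.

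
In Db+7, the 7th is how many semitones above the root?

Spelling the chord: Db, F, A, Cb.
Db to Cb is a minor seventh: 10 semitones.

10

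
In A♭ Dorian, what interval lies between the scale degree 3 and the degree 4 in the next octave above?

M9

A♭ dorian: A♭ B♭ C♭ D♭ E♭ F G♭.
That puts C♭ below D♭.
C♭ up to D♭ spans 9 letter names and 14 semitones — a major ninth.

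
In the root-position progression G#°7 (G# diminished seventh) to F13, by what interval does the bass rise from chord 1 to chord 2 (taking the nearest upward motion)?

The roots are G# and F.
7 letter names make it a seventh; at 9 semitones (a whole step narrower than major) the quality is diminished.

diminished 7th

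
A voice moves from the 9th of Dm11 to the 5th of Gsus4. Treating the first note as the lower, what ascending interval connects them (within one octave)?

minor 7th

The 9th of Dm11 is E; the 5th of Gsus4 is D.
From E to D: 10 semitones over a seventh = minor.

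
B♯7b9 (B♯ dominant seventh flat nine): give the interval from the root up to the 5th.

perfect 5th

B♯7b9 is spelled B♯ D𝄪 F𝄪 A♯ C♯.
The root is B♯ and the 5th is F𝄪.
B♯ up to F𝄪 spans 5 letter names and 7 semitones — a perfect fifth.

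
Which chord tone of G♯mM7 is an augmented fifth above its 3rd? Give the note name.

G♯mM7 is spelled G♯ B D♯ F𝄪.
The 3rd is B. An augmented fifth above B is F𝄪.
F𝄪 is the chord's 7th.

F##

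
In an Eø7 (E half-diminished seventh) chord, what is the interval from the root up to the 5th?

Spelling the chord: E-G-B♭-D.
Root = E; 5th = B♭.
5 letter names make it a fifth; at 6 semitones (a half step narrower than perfect) the quality is diminished.

diminished 5th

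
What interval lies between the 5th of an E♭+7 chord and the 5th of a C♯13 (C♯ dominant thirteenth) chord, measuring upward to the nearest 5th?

E♭+7 has B as its 5th, and C♯13 (C♯ dominant thirteenth) has G♯ as its 5th.
B up to G♯ spans 6 letter names and 9 semitones — a major sixth.

major sixth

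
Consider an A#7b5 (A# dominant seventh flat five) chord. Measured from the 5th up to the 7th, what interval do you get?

major 3rd

The chord tones of A#7b5 are A# C## E G#.
The 5th is E and the 7th is G#.
E up to G# spans 3 letter names and 4 semitones — a major third.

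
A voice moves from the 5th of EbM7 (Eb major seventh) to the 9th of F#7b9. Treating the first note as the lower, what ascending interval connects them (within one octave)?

EbM7 (Eb major seventh) has Bb as its 5th, and F#7b9 has G as its 9th.
Counting 6 letters and 9 half steps from Bb gives a major sixth.

major sixth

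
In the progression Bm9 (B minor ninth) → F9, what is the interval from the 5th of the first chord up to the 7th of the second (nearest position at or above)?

Bm9 (B minor ninth) has F# as its 5th, and F9 has Eb as its 7th.
F# up to Eb is 9 semitones, a whole step narrower than a major seventh, so the interval is diminished.

diminished 7th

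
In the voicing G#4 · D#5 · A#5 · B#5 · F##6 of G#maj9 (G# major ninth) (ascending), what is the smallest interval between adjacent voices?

Adjacent intervals: G#4→D#5 = perfect fifth; D#5→A#5 = perfect fifth; A#5→B#5 = major second; B#5→F##6 = perfect fifth.
The smallest is A#5 to B#5, a major second (2 semitones).

major 2nd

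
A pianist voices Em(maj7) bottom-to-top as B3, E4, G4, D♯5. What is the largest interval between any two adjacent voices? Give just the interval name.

augmented fifth

Adjacent intervals: B3→E4 = perfect fourth; E4→G4 = minor third; G4→D♯5 = augmented fifth.
The largest is G4 to D♯5, an augmented fifth (8 semitones).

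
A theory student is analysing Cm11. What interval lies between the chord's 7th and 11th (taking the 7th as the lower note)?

Cm11: C-E♭-G-B♭-D-F.
7th = B♭; 11th = F.
B♭ up to F spans 5 letter names and 7 semitones — a perfect fifth.

perfect fifth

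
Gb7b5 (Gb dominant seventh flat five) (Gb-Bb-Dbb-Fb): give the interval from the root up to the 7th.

minor seventh

So we need the interval from Gb up to Fb.
From Gb to Fb: 10 semitones over a seventh = minor.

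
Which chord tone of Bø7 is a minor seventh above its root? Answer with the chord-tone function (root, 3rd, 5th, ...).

7th

Bø is spelled B–D–F–A.
The root is B. A minor seventh above B is A.
A is the chord's 7th.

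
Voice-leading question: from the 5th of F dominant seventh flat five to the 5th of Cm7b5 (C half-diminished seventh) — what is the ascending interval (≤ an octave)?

perfect 5th

The 5th of F dominant seventh flat five is Cb; the 5th of Cm7b5 (C half-diminished seventh) is Gb.
From Cb to Gb is 7 semitones, exactly the perfect fifth.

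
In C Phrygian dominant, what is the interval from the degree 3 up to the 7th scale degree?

diminished fifth

Spelling C Phrygian dominant: C Db E F G Ab Bb.
The degree 3 is E and the scale degree 7 is Bb.
E up to Bb is 6 semitones, a half step narrower than a perfect fifth, so the interval is diminished.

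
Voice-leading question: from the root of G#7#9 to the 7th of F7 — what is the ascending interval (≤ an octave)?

The root of G#7#9 is G#; the 7th of F7 is Eb.
6 letter names make it a sixth; at 7 semitones (a whole step narrower than major) the quality is diminished.

d6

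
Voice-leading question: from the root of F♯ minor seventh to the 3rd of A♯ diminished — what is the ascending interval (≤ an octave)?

perfect 5th

F♯ minor seventh has F♯ as its root, and A♯ diminished has C♯ as its 3rd.
F♯ up to C♯ spans 5 letter names and 7 semitones — a perfect fifth.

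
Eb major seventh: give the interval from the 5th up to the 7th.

major third

EbM7 is spelled Eb-G-Bb-D.
5th = Bb; 7th = D.
From Bb to D is 4 semitones, exactly the major third.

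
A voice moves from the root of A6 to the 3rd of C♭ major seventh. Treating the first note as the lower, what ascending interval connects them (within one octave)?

diminished fifth

The root of A6 is A; the 3rd of C♭ major seventh is E♭.
5 letter names make it a fifth; at 6 semitones (a half step narrower than perfect) the quality is diminished.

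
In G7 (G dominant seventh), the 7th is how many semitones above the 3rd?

G7 (G dominant seventh): G, B, D, F.
B to F is a diminished fifth: 6 semitones.

6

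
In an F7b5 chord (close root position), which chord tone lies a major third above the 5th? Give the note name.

Eb

Spelling the chord: F–A–Cb–Eb.
The 5th is Cb. A major third above Cb is Eb.
Eb is the chord's 7th.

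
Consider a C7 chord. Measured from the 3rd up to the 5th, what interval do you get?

The chord tones of C7 are C E G Bb.
That puts E below G.
From E to G: 3 semitones over a third = minor.

minor third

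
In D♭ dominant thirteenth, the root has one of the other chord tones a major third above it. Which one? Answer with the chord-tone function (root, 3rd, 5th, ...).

Spelling the chord: D♭-F-A♭-C♭-E♭-B♭.
The root is D♭. A major third above D♭ is F.
F is the chord's 3rd.

3rd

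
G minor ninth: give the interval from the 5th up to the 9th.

perfect fifth

Gmin9: G Bb D F A.
That puts D below A.
D up to A spans 5 letter names and 7 semitones — a perfect fifth.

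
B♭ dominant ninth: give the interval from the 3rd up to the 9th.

minor seventh

Spelling the chord: B♭–D–F–A♭–C.
The 3rd is D and the 9th is C.
From D to C: 10 semitones over a seventh = minor.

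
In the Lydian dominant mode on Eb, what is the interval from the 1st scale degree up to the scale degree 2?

The scale runs Eb F G A Bb C Db.
That puts Eb below F.
From Eb to F is 2 semitones, exactly the major second.

major second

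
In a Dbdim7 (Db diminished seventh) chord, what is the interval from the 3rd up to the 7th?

diminished 5th

Db°7 (Db diminished seventh) is spelled Db, Fb, Abb, Cbb.
The 3rd is Fb and the 7th is Cbb.
Fb up to Cbb is 6 semitones, a half step narrower than a perfect fifth, so the interval is diminished.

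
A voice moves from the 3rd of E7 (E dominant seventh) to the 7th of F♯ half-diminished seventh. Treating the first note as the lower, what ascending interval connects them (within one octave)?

minor sixth

The 3rd of E7 (E dominant seventh) is G♯; the 7th of F♯ half-diminished seventh is E.
From G♯ to E: 8 semitones over a sixth = minor.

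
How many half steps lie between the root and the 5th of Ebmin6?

The chord tones of Eb minor sixth are Eb, Gb, Bb, C.
Eb to Bb is a perfect fifth: 7 semitones.

7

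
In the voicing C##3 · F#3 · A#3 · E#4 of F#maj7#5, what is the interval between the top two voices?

P5

Those voices are A#3 and E#4.
From A# to E# is 7 semitones, exactly the perfect fifth.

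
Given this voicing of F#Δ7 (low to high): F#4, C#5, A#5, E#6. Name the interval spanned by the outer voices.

The outer voices are F#4 and E#6.
F# up to E# spans 14 letter names and 23 semitones — a major fourteenth.

major 14th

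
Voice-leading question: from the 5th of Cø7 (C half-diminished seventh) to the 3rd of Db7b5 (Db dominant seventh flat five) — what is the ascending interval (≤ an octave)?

The 5th of Cø7 (C half-diminished seventh) is Gb; the 3rd of Db7b5 (Db dominant seventh flat five) is F.
From Gb to F is 11 semitones, exactly the major seventh.

major seventh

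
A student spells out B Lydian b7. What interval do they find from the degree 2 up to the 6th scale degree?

B lydian dominant: B C# D# E# F# G# A.
Degree 2 = C#; 6th scale degree = G#.
C# up to G# spans 5 letter names and 7 semitones — a perfect fifth.

P5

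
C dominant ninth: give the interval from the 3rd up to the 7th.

Spelling the chord: C, E, G, Bb, D.
3rd = E; 7th = Bb.
E up to Bb is 6 semitones, a half step narrower than a perfect fifth, so the interval is diminished.

diminished fifth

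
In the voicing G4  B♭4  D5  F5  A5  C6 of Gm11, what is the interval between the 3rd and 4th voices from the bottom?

Those voices are D5 and F5.
D up to F is 3 semitones, a half step narrower than a major third, so the interval is minor.

minor third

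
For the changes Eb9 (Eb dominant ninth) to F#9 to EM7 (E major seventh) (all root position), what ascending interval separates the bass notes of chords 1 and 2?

The roots are Eb and F#.
From Eb to F#: 3 semitones over a second = augmented.

augmented second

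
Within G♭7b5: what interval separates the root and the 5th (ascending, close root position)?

diminished fifth

G♭7b5 is spelled G♭ B♭ D𝄫 F♭.
Root = G♭; 5th = D𝄫.
From G♭ to D𝄫: 6 semitones over a fifth = diminished.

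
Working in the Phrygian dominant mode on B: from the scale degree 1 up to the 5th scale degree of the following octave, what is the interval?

perfect 12th

Spelling the Phrygian dominant mode on B: B C D♯ E F♯ G A.
That puts B below F♯.
From B to F♯ is 19 semitones, exactly the perfect twelfth.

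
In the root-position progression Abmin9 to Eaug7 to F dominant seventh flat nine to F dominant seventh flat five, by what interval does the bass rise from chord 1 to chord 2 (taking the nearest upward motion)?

The roots are Ab and E.
5 letter names make it a fifth; at 8 semitones (a half step wider than perfect) the quality is augmented.

augmented 5th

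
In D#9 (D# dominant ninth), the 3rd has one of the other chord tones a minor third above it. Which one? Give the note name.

A#

D# dominant ninth: D# F## A# C# E#.
The 3rd is F##. A minor third above F## is A#.
A# is the chord's 5th.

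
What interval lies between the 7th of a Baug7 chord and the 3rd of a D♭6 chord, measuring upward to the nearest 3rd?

The 7th of Baug7 is A; the 3rd of D♭6 is F.
A up to F is 8 semitones, a half step narrower than a major sixth, so the interval is minor.

minor 6th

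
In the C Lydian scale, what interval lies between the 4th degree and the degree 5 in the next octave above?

m9

C lydian: C D E F♯ G A B.
That puts F♯ below G.
F♯ up to G is 13 semitones, a half step narrower than a major ninth, so the interval is minor.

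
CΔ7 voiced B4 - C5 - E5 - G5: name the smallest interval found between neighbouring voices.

Adjacent intervals: B4→C5 = minor second; C5→E5 = major third; E5→G5 = minor third.
The smallest is B4 to C5, a minor second (1 semitone).

minor second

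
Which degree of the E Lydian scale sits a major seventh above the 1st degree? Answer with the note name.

D#

The scale is E F♯ G♯ A♯ B C♯ D♯.
The 1st degree is E; a major seventh above that is D♯ — scale degree 7.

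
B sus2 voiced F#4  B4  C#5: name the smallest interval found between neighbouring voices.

major second

Adjacent intervals: F#4→B4 = perfect fourth; B4→C#5 = major second.
The smallest is B4 to C#5, a major second (2 semitones).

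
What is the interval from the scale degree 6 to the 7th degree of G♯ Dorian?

m2

Spelling G♯ Dorian: G♯ A♯ B C♯ D♯ E♯ F♯.
The scale degree 6 is E♯ and the 7th scale degree is F♯.
2 letter names make it a second; at 1 semitone (a half step narrower than major) the quality is minor.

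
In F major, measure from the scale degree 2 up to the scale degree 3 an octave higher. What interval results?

Spelling F major: F G A Bb C D E.
So we need the interval from G up to A.
Counting 9 letters and 14 half steps from G gives a major ninth.

major ninth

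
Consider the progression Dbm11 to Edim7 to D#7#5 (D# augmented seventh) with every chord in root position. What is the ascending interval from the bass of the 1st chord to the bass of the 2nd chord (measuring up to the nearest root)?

augmented second

The roots are Db and E.
2 letter names make it a second; at 3 semitones (a half step wider than major) the quality is augmented.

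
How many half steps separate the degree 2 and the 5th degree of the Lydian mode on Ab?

The scale is Ab Bb C D Eb F G.
Bb up to Eb is a perfect fourth — 5 semitones.

5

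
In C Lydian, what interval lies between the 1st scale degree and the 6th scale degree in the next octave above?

Spelling C Lydian: C D E F# G A B.
1st scale degree = C; 6th scale degree (up an octave) = A.
Counting 13 letters and 21 half steps from C gives a major thirteenth.

major 13th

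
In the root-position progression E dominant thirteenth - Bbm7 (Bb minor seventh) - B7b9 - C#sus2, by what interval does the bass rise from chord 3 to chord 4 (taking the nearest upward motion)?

major second

The roots are B and C#.
B up to C# spans 2 letter names and 2 semitones — a major second.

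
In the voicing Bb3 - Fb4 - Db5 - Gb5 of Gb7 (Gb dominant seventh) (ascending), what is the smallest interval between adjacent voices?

Adjacent intervals: Bb3→Fb4 = diminished fifth; Fb4→Db5 = major sixth; Db5→Gb5 = perfect fourth.
The smallest is Db5 to Gb5, a perfect fourth (5 semitones).

perfect 4th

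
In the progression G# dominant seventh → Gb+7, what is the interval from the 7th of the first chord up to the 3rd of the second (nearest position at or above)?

diminished fourth

The 7th of G# dominant seventh is F#; the 3rd of Gb+7 is Bb.
4 letter names make it a fourth; at 4 semitones (a half step narrower than perfect) the quality is diminished.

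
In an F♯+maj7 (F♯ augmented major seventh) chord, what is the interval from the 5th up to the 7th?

minor third

Spelling the chord: F♯–A♯–C𝄪–E♯.
So we need the interval from C𝄪 up to E♯.
C𝄪 up to E♯ is 3 semitones, a half step narrower than a major third, so the interval is minor.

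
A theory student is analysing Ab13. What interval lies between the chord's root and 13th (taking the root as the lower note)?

The chord tones of Ab dominant thirteenth are Ab–C–Eb–Gb–Bb–F.
Root = Ab; 13th = F.
Ab up to F spans 13 letter names and 21 semitones — a major thirteenth.

major thirteenth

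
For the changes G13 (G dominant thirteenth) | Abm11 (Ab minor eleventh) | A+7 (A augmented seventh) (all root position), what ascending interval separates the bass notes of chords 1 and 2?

minor 2nd

The roots are G and Ab.
From G to Ab: 1 semitone over a second = minor.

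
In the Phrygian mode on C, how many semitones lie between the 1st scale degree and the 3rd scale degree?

The scale is C D♭ E♭ F G A♭ B♭.
C up to E♭ is a minor third — 3 semitones.

3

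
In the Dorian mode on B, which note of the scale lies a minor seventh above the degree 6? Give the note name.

F#

The scale is B C# D E F# G# A.
The degree 6 is G#; a minor seventh above that is F# — scale degree 5.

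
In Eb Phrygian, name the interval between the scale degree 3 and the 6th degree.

Eb phrygian: Eb Fb Gb Ab Bb Cb Db.
That puts Gb below Cb.
From Gb to Cb is 5 semitones, exactly the perfect fourth.

P4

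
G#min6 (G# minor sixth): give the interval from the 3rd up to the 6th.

G#min6 is spelled G#, B, D#, E#.
That puts B below E#.
From B to E#: 6 semitones over a fourth = augmented.

augmented 4th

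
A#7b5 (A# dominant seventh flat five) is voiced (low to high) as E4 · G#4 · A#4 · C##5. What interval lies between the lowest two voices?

Those voices are E4 and G#4.
Counting 3 letters and 4 half steps from E gives a major third.

major third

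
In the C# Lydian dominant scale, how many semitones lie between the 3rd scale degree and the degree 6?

The scale is C# D# E# F## G# A# B.
E# up to A# is a perfect fourth — 5 semitones.

5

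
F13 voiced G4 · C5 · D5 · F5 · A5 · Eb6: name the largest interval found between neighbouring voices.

diminished fifth

Adjacent intervals: G4→C5 = perfect fourth; C5→D5 = major second; D5→F5 = minor third; F5→A5 = major third; A5→Eb6 = diminished fifth.
The largest is A5 to Eb6, a diminished fifth (6 semitones).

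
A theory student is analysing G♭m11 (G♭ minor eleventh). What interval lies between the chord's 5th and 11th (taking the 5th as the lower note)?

G♭m11 (G♭ minor eleventh) is spelled G♭, B𝄫, D♭, F♭, A♭, C♭.
5th = D♭; 11th = C♭.
7 letter names make it a seventh; at 10 semitones (a half step narrower than major) the quality is minor.

minor seventh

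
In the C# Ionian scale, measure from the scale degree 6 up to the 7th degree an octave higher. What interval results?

Spelling the C# Ionian scale: C# D# E# F# G# A# B#.
Scale degree 6 = A#; degree 7 (up an octave) = B#.
From A# to B# is 14 semitones, exactly the major ninth.

major ninth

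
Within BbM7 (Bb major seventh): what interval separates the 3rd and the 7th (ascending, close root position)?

P5

The chord tones of Bb major seventh are Bb, D, F, A.
So we need the interval from D up to A.
D up to A spans 5 letter names and 7 semitones — a perfect fifth.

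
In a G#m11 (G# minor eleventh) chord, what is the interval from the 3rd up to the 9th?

The chord tones of G#m11 are G#, B, D#, F#, A#, C#.
The 3rd is B and the 9th is A#.
B up to A# spans 7 letter names and 11 semitones — a major seventh.

major seventh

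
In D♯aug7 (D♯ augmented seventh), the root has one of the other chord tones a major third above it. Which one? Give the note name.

D♯+7 is spelled D♯-F𝄪-A𝄪-C♯.
The root is D♯. A major third above D♯ is F𝄪.
F𝄪 is the chord's 3rd.

F##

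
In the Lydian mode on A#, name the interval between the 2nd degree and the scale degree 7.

The scale runs A# B# C## D## E# F## G##.
That puts B# below G##.
Counting 6 letters and 9 half steps from B# gives a major sixth.

major sixth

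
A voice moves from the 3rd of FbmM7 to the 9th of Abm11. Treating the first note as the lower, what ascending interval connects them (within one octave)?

FbmM7 has Abb as its 3rd, and Abm11 has Bb as its 9th.
2 letter names make it a second; at 3 semitones (a half step wider than major) the quality is augmented.

A2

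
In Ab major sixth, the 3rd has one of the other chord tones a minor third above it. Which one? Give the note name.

Eb

Ab6 is spelled Ab, C, Eb, F.
The 3rd is C. A minor third above C is Eb.
Eb is the chord's 5th.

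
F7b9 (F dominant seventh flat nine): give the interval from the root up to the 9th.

F dominant seventh flat nine: F A C Eb Gb.
So we need the interval from F up to Gb.
From F to Gb: 13 semitones over a ninth = minor.

m9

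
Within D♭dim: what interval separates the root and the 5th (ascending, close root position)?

D♭°: D♭-F♭-A𝄫.
The root is D♭ and the 5th is A𝄫.
D♭ up to A𝄫 is 6 semitones, a half step narrower than a perfect fifth, so the interval is diminished.

diminished fifth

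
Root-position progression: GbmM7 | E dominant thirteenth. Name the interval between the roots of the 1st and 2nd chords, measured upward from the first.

The roots are Gb and E.
6 letter names make it a sixth; at 10 semitones (a half step wider than major) the quality is augmented.

augmented sixth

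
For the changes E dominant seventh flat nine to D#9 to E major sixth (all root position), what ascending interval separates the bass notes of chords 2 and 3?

The roots are D# and E.
D# up to E is 1 semitone, a half step narrower than a major second, so the interval is minor.

m2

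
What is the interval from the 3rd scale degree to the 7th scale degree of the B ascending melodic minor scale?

Spelling the B ascending melodic minor scale: B C# D E F# G# A#.
3rd scale degree = D; scale degree 7 = A#.
5 letter names make it a fifth; at 8 semitones (a half step wider than perfect) the quality is augmented.

augmented fifth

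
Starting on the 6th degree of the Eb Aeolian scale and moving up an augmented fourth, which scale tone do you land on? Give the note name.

F

The scale is Eb F Gb Ab Bb Cb Db.
The 6th degree is Cb; an augmented fourth above that is F — scale degree 2.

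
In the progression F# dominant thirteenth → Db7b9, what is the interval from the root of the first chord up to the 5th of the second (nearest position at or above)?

diminished third

The root of F# dominant thirteenth is F#; the 5th of Db7b9 is Ab.
3 letter names make it a third; at 2 semitones (a whole step narrower than major) the quality is diminished.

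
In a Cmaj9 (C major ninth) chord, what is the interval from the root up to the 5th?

The chord tones of C major ninth are C–E–G–B–D.
Root = C; 5th = G.
Counting 5 letters and 7 half steps from C gives a perfect fifth.

perfect 5th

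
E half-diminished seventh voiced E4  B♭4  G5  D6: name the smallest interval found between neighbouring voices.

Adjacent intervals: E4→B♭4 = diminished fifth; B♭4→G5 = major sixth; G5→D6 = perfect fifth.
The smallest is E4 to B♭4, a diminished fifth (6 semitones).

diminished fifth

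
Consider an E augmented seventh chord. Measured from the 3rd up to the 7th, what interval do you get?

diminished 5th

The chord tones of E+7 (E augmented seventh) are E–G♯–B♯–D.
That puts G♯ below D.
5 letter names make it a fifth; at 6 semitones (a half step narrower than perfect) the quality is diminished.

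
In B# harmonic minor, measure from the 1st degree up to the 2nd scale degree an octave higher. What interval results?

M9

The scale runs B# C## D# E# F## G# A##.
So we need the interval from B# up to C##.
B# up to C## spans 9 letter names and 14 semitones — a major ninth.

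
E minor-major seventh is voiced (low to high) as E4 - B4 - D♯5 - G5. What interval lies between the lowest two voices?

Those voices are E4 and B4.
Counting 5 letters and 7 half steps from E gives a perfect fifth.

perfect 5th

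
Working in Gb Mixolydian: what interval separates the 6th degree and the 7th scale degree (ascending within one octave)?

The scale runs Gb Ab Bb Cb Db Eb Fb.
The 6th degree is Eb and the scale degree 7 is Fb.
2 letter names make it a second; at 1 semitone (a half step narrower than major) the quality is minor.

m2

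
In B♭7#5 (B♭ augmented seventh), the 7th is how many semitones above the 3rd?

B♭+7 is spelled B♭-D-F♯-A♭.
D to A♭ is a diminished fifth: 6 semitones.

6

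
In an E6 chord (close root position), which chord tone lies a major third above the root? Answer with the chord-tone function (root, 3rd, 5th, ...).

Spelling the chord: E, G#, B, C#.
The root is E. A major third above E is G#.
G# is the chord's 3rd.

3rd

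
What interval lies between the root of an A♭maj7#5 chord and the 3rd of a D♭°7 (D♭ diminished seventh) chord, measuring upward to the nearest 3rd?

The root of A♭maj7#5 is A♭; the 3rd of D♭°7 (D♭ diminished seventh) is F♭.
A♭ up to F♭ is 8 semitones, a half step narrower than a major sixth, so the interval is minor.

minor 6th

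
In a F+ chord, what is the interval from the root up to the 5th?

A5

The chord tones of Faug are F–A–C#.
So we need the interval from F up to C#.
F up to C# is 8 semitones, a half step wider than a perfect fifth, so the interval is augmented.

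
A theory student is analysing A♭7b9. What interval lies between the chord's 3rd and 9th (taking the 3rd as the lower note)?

diminished seventh

Spelling the chord: A♭ C E♭ G♭ B𝄫.
So we need the interval from C up to B𝄫.
C up to B𝄫 is 9 semitones, a whole step narrower than a major seventh, so the interval is diminished.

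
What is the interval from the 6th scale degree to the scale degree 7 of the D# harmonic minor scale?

D# harmonic minor: D# E# F# G# A# B C##.
That puts B below C##.
From B to C##: 3 semitones over a second = augmented.

augmented second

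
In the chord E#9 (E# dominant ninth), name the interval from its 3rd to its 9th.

minor 7th

Spelling the chord: E#, G##, B#, D#, F##.
The 3rd is G## and the 9th is F##.
G## up to F## is 10 semitones, a half step narrower than a major seventh, so the interval is minor.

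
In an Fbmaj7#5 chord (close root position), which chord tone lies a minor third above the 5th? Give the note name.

Eb

Spelling the chord: Fb Ab C Eb.
The 5th is C. A minor third above C is Eb.
Eb is the chord's 7th.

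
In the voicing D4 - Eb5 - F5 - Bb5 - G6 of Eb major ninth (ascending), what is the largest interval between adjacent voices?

minor ninth

Adjacent intervals: D4→Eb5 = minor ninth; Eb5→F5 = major second; F5→Bb5 = perfect fourth; Bb5→G6 = major sixth.
The largest is D4 to Eb5, a minor ninth (13 semitones).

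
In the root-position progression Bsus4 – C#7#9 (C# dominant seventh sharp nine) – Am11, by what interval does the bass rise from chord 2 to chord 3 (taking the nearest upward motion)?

The roots are C# and A.
From C# to A: 8 semitones over a sixth = minor.

minor sixth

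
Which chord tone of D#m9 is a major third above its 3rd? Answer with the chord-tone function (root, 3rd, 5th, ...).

D#m9 (D# minor ninth) is spelled D#-F#-A#-C#-E#.
The 3rd is F#. A major third above F# is A#.
A# is the chord's 5th.

5th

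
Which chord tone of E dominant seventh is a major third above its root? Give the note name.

Spelling the chord: E–G♯–B–D.
The root is E. A major third above E is G♯.
G♯ is the chord's 3rd.

G#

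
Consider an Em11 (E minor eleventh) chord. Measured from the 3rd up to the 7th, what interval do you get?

perfect fifth

The chord tones of E minor eleventh are E-G-B-D-F#-A.
That puts G below D.
G up to D spans 5 letter names and 7 semitones — a perfect fifth.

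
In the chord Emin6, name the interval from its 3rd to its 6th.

augmented 4th

E minor sixth is spelled E–G–B–C#.
So we need the interval from G up to C#.
G up to C# is 6 semitones, a half step wider than a perfect fourth, so the interval is augmented.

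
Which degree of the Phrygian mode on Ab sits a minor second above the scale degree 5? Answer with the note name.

The scale is Ab Bbb Cb Db Eb Fb Gb.
The scale degree 5 is Eb; a minor second above that is Fb — scale degree 6.

Fb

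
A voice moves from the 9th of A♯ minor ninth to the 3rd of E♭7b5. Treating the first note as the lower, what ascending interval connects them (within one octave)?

A♯ minor ninth has B♯ as its 9th, and E♭7b5 has G as its 3rd.
6 letter names make it a sixth; at 7 semitones (a whole step narrower than major) the quality is diminished.

d6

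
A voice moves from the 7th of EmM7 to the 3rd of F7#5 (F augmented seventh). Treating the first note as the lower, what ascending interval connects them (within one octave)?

diminished fifth

EmM7 has D# as its 7th, and F7#5 (F augmented seventh) has A as its 3rd.
5 letter names make it a fifth; at 6 semitones (a half step narrower than perfect) the quality is diminished.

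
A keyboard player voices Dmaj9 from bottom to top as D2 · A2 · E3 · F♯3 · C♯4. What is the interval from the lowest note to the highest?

major 14th

The outer voices are D2 and C♯4.
D up to C♯ spans 14 letter names and 23 semitones — a major fourteenth.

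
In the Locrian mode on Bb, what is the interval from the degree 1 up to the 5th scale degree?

Bb locrian: Bb Cb Db Eb Fb Gb Ab.
The degree 1 is Bb and the 5th scale degree is Fb.
Bb up to Fb is 6 semitones, a half step narrower than a perfect fifth, so the interval is diminished.

diminished fifth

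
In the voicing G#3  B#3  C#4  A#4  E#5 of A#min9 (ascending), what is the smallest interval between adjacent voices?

Adjacent intervals: G#3→B#3 = major third; B#3→C#4 = minor second; C#4→A#4 = major sixth; A#4→E#5 = perfect fifth.
The smallest is B#3 to C#4, a minor second (1 semitone).

minor second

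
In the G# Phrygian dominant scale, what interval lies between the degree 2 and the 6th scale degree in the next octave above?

G# phrygian dominant: G# A B# C# D# E F#.
That puts A below E.
A up to E spans 12 letter names and 19 semitones — a perfect twelfth.

P12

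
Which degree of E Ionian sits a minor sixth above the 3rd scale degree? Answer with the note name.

E

The scale is E F# G# A B C# D#.
The 3rd scale degree is G#; a minor sixth above that is E — scale degree 1.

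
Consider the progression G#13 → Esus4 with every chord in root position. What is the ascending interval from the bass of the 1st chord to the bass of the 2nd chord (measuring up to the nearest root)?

minor sixth

The roots are G# and E.
G# up to E is 8 semitones, a half step narrower than a major sixth, so the interval is minor.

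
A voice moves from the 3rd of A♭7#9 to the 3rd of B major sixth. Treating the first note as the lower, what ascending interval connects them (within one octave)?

augmented 2nd

The 3rd of A♭7#9 is C; the 3rd of B major sixth is D♯.
C up to D♯ is 3 semitones, a half step wider than a major second, so the interval is augmented.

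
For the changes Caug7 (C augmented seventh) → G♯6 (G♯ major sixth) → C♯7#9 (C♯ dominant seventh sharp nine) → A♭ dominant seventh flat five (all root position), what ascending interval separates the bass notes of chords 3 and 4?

The roots are C♯ and A♭.
6 letter names make it a sixth; at 7 semitones (a whole step narrower than major) the quality is diminished.

diminished sixth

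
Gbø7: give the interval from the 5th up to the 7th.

major third

Gbø7 (Gb half-diminished seventh) is spelled Gb–Bbb–Dbb–Fb.
So we need the interval from Dbb up to Fb.
Counting 3 letters and 4 half steps from Dbb gives a major third.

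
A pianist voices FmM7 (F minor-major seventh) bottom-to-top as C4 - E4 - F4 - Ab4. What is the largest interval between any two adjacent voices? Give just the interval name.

Adjacent intervals: C4→E4 = major third; E4→F4 = minor second; F4→Ab4 = minor third.
The largest is C4 to E4, a major third (4 semitones).

major third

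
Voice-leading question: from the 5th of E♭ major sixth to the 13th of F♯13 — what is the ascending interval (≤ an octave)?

E♭ major sixth has B♭ as its 5th, and F♯13 has D♯ as its 13th.
From B♭ to D♯: 5 semitones over a third = augmented.

augmented 3rd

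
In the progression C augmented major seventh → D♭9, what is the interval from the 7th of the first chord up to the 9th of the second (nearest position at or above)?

C augmented major seventh has B as its 7th, and D♭9 has E♭ as its 9th.
From B to E♭: 4 semitones over a fourth = diminished.

diminished 4th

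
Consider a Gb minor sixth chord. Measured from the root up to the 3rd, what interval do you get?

minor third

Gbm6: Gb Bbb Db Eb.
Root = Gb; 3rd = Bbb.
3 letter names make it a third; at 3 semitones (a half step narrower than major) the quality is minor.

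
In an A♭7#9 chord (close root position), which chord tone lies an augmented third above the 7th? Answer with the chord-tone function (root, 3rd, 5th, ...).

9th

Spelling the chord: A♭, C, E♭, G♭, B.
The 7th is G♭. An augmented third above G♭ is B.
B is the chord's 9th.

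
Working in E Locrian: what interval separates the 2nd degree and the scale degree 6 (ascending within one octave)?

perfect fifth

E locrian: E F G A B♭ C D.
The 2nd degree is F and the 6th scale degree is C.
F up to C spans 5 letter names and 7 semitones — a perfect fifth.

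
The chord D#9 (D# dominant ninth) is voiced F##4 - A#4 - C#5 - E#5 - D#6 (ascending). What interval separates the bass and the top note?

minor 13th

The outer voices are F##4 and D#6.
From F## to D#: 20 semitones over a thirteenth = minor.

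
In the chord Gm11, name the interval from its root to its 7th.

m7

Gm11 (G minor eleventh): G Bb D F A C.
The root is G and the 7th is F.
G up to F is 10 semitones, a half step narrower than a major seventh, so the interval is minor.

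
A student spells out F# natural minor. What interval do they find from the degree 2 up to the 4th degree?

minor 3rd

Spelling F# natural minor: F# G# A B C# D E.
The degree 2 is G# and the degree 4 is B.
3 letter names make it a third; at 3 semitones (a half step narrower than major) the quality is minor.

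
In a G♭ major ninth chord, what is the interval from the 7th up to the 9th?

minor third

The chord tones of G♭maj9 are G♭ B♭ D♭ F A♭.
That puts F below A♭.
From F to A♭: 3 semitones over a third = minor.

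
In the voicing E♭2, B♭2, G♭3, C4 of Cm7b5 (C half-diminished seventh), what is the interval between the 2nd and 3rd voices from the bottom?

minor 6th

Those voices are B♭2 and G♭3.
6 letter names make it a sixth; at 8 semitones (a half step narrower than major) the quality is minor.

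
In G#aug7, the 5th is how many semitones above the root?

8

G# augmented seventh is spelled G#-B#-D##-F#.
G# to D## is an augmented fifth: 8 semitones.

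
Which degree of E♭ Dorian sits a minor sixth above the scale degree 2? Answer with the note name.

The scale is E♭ F G♭ A♭ B♭ C D♭.
The scale degree 2 is F; a minor sixth above that is D♭ — scale degree 7.

Db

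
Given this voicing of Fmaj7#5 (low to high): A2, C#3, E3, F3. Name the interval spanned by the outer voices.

The outer voices are A2 and F3.
A up to F is 8 semitones, a half step narrower than a major sixth, so the interval is minor.

m6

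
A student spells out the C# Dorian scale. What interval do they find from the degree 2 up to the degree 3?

C# dorian: C# D# E F# G# A# B.
That puts D# below E.
From D# to E: 1 semitone over a second = minor.

minor 2nd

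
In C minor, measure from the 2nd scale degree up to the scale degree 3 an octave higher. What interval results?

The scale runs C D E♭ F G A♭ B♭.
2nd scale degree = D; scale degree 3 (up an octave) = E♭.
D up to E♭ is 13 semitones, a half step narrower than a major ninth, so the interval is minor.

minor ninth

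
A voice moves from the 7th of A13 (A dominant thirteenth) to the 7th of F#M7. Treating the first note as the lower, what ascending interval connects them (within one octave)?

The 7th of A13 (A dominant thirteenth) is G; the 7th of F#M7 is E#.
From G to E#: 10 semitones over a sixth = augmented.

augmented sixth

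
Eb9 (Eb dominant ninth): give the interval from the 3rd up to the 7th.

Eb9 (Eb dominant ninth) is spelled Eb, G, Bb, Db, F.
That puts G below Db.
G up to Db is 6 semitones, a half step narrower than a perfect fifth, so the interval is diminished.

diminished fifth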